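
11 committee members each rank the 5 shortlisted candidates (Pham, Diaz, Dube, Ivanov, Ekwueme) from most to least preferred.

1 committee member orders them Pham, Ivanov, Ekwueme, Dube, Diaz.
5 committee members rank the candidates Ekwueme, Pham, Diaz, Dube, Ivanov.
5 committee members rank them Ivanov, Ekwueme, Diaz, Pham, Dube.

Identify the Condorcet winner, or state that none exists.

Head-to-head results (11 committee members):
Pham vs Diaz: Pham is ranked higher on 1+5 = 6 ballots, Diaz on 5. Pham wins 6–5.
Pham vs Dube: 11 to 0, Pham.
Pham vs Ivanov: 1+5 = 6 for Pham, 5 for Ivanov — Pham by 6–5.
Pham vs Ekwueme: 1 to 10, Ekwueme.
Diaz vs Dube: 10 to 1, Diaz.
Diaz vs Ivanov: 5 for Diaz, 6 for Ivanov — Ivanov by 6–5.
Diaz vs Ekwueme: Diaz preferred on 0 ballots; Ekwueme wins 11–0.
Dube vs Ivanov: Dube is ranked higher on 5 ballots, Ivanov on 6. Ivanov wins 6–5.
Dube vs Ekwueme: Dube preferred on 0 ballots; Ekwueme wins 11–0.
Ivanov vs Ekwueme: Ivanov is ranked higher on 1+5 = 6 ballots, Ekwueme on 5. Ivanov wins 6–5.
Each candidate drops at least one matchup (Pham loses to Ekwueme; Diaz loses to Pham; Dube loses to Pham; Ivanov loses to Pham; Ekwueme loses to Ivanov); the cycle Pham → Ivanov → Ekwueme → Pham rules out a Condorcet winner.

none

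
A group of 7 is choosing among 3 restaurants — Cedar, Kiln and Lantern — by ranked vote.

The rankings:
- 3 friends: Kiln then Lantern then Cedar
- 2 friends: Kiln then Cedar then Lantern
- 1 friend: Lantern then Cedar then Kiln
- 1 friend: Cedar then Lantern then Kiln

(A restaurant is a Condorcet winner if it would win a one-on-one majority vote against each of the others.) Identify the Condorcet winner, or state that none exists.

Kiln

Check each pair by majority over 7 ballots:
Cedar vs Kiln: Cedar preferred on 1+1 = 2 ballots; Kiln wins 5–2.
Cedar vs Lantern: 2+1 = 3 for Cedar, 4 for Lantern — Lantern by 4–3.
Kiln vs Lantern: 5 to 2, Kiln.
Kiln beats each of Cedar, Lantern — Kiln is the Condorcet winner.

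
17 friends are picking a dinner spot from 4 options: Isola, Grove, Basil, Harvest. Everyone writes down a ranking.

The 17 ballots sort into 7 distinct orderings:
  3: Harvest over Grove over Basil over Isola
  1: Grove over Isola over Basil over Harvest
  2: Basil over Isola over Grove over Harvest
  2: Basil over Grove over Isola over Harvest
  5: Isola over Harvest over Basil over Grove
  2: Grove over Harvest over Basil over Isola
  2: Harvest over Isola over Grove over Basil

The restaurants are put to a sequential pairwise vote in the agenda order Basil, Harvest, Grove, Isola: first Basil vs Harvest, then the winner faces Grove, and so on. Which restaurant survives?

Isola

Round 1: Basil vs Harvest — 5–12, Harvest advances.
Round 2: Harvest vs Grove — 10–7, Harvest advances.
Round 3: Harvest vs Isola — 7–10, Isola advances.
Isola survives the agenda.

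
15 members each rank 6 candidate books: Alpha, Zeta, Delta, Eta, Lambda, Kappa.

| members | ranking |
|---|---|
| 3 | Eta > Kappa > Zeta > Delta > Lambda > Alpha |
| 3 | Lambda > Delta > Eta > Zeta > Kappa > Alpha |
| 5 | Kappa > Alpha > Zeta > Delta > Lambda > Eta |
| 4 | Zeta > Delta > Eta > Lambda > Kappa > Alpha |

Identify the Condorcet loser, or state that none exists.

Alpha

Head-to-head results (15 members):
Alpha vs Zeta: 5 to 10, Zeta.
Alpha–Delta: Delta 10–5.
Alpha vs Eta: Alpha is ranked higher on 5 ballots, Eta on 10. Eta wins 10–5.
Alpha vs Lambda: Lambda, 10–5.
Alpha vs Kappa: 0 to 15, Kappa.
Zeta vs Delta: Zeta, 12–3.
Zeta vs Eta: Zeta wins 9–6.
Zeta vs Lambda: 3+5+4 = 12 for Zeta, 3 for Lambda — Zeta by 12–3.
Zeta vs Kappa: Kappa, 8–7.
Delta vs Eta: Delta preferred on 3+5+4 = 12 ballots; Delta wins 12–3.
Delta vs Lambda: Delta is ranked higher on 3+5+4 = 12 ballots, Lambda on 3. Delta wins 12–3.
Delta vs Kappa: 3+4 = 7 for Delta, 8 for Kappa — Kappa by 8–7.
Eta vs Lambda: 3+4 = 7 for Eta, 8 for Lambda — Lambda by 8–7.
Eta vs Kappa: Eta is ranked higher on 3+3+4 = 10 ballots, Kappa on 5. Eta wins 10–5.
Lambda vs Kappa: 3+4 = 7 for Lambda, 8 for Kappa — Kappa by 8–7.
Only Alpha has no wins; Alpha is the Condorcet loser.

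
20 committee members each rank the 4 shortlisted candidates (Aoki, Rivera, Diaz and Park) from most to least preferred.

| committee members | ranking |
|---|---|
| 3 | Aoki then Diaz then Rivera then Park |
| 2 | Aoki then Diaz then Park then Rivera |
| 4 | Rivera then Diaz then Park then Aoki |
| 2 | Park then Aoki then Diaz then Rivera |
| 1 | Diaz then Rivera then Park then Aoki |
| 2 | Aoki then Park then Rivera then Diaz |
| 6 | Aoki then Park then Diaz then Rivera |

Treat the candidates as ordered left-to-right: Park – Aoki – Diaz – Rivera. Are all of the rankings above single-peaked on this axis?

no

Axis positions: Park=1, Aoki=2, Diaz=3, Rivera=4.
Group 1 (peak Aoki at position 2): ranking walks positions 2-3-4-1, expanding outward from the peak — single-peaked.
Group 2 (peak Aoki at position 2): ranking walks positions 2-3-1-4, expanding outward from the peak — single-peaked.
Group 3: ranking walks positions 4-3-1-2; Park is ranked above Aoki even though Aoki lies between Park and the peak Rivera on the axis — preferences dip and rise again. Not single-peaked.
Group 4 (peak Park at position 1): ranking walks positions 1-2-3-4, expanding outward from the peak — single-peaked.
Group 5: ranking walks positions 3-4-1-2; Park is ranked above Aoki even though Aoki lies between Park and the peak Diaz on the axis — preferences dip and rise again. Not single-peaked.
Group 6: ranking walks positions 2-1-4-3; Rivera is ranked above Diaz even though Diaz lies between Rivera and the peak Aoki on the axis — preferences dip and rise again. Not single-peaked.
Group 7 (peak Aoki at position 2): ranking walks positions 2-1-3-4, expanding outward from the peak — single-peaked.
Group 3 violates single-peakedness, so the profile is not single-peaked on this axis.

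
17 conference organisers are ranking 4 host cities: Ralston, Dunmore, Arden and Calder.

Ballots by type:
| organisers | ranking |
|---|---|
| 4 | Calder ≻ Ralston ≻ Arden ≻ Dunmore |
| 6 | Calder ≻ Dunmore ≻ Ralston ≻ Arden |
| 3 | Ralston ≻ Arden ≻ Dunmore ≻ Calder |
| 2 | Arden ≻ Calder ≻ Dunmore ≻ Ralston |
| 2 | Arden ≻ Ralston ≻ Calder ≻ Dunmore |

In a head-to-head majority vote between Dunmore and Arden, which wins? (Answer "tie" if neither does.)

Ballots ranking Dunmore above Arden: 6.
Ballots ranking Arden above Dunmore: 17 − 6 = 11.
Arden wins the head-to-head 11–6.

Arden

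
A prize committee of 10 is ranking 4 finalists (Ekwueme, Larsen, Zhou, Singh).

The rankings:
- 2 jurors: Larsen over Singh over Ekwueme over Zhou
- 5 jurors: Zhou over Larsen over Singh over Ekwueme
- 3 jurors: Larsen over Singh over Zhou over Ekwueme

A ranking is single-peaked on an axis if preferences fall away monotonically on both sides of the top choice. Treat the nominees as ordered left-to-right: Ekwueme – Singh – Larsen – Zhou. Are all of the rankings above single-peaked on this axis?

yes

Axis positions: Ekwueme=1, Singh=2, Larsen=3, Zhou=4.
Bloc 1 (peak Larsen at position 3): ranking walks positions 3-2-1-4, expanding outward from the peak — single-peaked.
Bloc 2 (peak Zhou at position 4): ranking walks positions 4-3-2-1, expanding outward from the peak — single-peaked.
Bloc 3 (peak Larsen at position 3): ranking walks positions 3-2-4-1, expanding outward from the peak — single-peaked.
Every ranking is single-peaked on this axis.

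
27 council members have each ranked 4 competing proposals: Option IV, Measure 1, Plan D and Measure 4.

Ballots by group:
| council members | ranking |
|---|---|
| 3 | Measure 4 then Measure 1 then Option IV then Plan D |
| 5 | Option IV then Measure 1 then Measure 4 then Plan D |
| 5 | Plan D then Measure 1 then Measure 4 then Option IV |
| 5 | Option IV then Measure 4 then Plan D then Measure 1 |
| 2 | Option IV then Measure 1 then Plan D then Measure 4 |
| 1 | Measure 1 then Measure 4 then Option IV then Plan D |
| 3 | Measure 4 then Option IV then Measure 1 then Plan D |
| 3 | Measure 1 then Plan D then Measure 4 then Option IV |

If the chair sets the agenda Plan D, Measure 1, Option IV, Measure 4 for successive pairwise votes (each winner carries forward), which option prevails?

Round 1: Plan D vs Measure 1 — 10–17, Measure 1 advances.
Round 2: Measure 1 vs Option IV — 12–15, Option IV advances.
Round 3: Option IV vs Measure 4 — 12–15, Measure 4 advances.
Measure 4 survives the agenda.

Measure 4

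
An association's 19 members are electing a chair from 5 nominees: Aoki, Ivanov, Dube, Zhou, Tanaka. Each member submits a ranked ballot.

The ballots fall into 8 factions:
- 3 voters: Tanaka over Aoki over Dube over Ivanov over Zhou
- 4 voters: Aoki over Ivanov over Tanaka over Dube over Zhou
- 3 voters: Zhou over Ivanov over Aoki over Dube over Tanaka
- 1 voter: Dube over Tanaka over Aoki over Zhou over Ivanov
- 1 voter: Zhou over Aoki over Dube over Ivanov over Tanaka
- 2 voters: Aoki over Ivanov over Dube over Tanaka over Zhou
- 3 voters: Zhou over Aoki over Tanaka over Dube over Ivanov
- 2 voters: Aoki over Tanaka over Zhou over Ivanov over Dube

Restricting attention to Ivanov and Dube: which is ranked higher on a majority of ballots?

Ballots ranking Ivanov above Dube: 4 + 3 + 2 + 2 = 11.
Ballots ranking Dube above Ivanov: 19 − 11 = 8.
Ivanov wins the head-to-head 11–8.

Ivanov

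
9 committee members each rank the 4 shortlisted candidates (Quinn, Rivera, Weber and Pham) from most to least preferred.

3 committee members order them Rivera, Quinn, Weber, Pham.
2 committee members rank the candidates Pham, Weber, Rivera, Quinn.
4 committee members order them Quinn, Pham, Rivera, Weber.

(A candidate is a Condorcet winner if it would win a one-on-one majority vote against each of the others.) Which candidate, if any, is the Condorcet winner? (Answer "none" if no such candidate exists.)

none

Head-to-head results (9 committee members):
Quinn vs Rivera: Rivera wins 5–4.
Quinn vs Weber: 3+4 = 7 for Quinn, 2 for Weber — Quinn by 7–2.
Quinn–Pham: Quinn 7–2.
Rivera–Weber: Rivera 7–2.
Rivera–Pham: Pham 6–3.
Weber vs Pham: Weber is ranked higher on 3 ballots, Pham on 6. Pham wins 6–3.
Every candidate loses at least once (Quinn loses to Rivera; Rivera loses to Pham; Weber loses to Quinn; Pham loses to Quinn). The majority relation contains the cycle Quinn > Pham > Rivera > Quinn, so there is no Condorcet winner.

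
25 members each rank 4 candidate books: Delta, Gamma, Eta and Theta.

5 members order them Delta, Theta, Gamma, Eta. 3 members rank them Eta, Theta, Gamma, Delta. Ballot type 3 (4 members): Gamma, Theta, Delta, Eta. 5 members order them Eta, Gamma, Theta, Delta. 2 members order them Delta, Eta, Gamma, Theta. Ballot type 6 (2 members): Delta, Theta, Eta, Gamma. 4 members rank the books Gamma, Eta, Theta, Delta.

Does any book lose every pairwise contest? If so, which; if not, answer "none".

none

Pairwise majorities:
Delta–Gamma: Gamma 16–9.
Delta vs Eta: Delta wins 13–12.
Delta–Theta: Theta 16–9.
Gamma vs Eta: Gamma, 13–12.
Gamma vs Theta: Gamma, 15–10.
Eta vs Theta: Eta is ranked higher on 3+5+2+4 = 14 ballots, Theta on 11. Eta wins 14–11.
No book is winless: Delta beats Eta; Gamma beats Delta; Eta beats Theta; Theta beats Delta. There is no Condorcet loser.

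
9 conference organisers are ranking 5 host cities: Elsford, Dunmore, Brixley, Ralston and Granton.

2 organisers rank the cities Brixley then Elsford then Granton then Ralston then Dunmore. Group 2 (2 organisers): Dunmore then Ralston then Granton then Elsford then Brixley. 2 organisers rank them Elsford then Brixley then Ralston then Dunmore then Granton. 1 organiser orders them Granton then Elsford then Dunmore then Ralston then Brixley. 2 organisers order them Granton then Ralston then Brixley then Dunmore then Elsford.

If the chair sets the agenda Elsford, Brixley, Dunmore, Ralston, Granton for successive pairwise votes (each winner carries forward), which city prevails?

Round 1: Elsford vs Brixley — 5–4, Elsford advances.
Round 2: Elsford vs Dunmore — 5–4, Elsford advances.
Round 3: Elsford vs Ralston — 5–4, Elsford advances.
Round 4: Elsford vs Granton — 4–5, Granton advances.
Granton survives the agenda.

Granton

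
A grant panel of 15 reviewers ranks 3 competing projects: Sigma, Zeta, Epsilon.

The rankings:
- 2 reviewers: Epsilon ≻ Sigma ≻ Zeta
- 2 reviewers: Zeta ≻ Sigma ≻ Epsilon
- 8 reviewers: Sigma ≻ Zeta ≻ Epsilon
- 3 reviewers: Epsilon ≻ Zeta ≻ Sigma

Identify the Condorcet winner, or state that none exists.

Sigma

Head-to-head results (15 reviewers):
Sigma vs Zeta: 10 to 5, Sigma.
Sigma vs Epsilon: Sigma is ranked higher on 2+8 = 10 ballots, Epsilon on 5. Sigma wins 10–5.
Zeta vs Epsilon: 10 to 5, Zeta.
Sigma defeats every rival head-to-head and is the Condorcet winner.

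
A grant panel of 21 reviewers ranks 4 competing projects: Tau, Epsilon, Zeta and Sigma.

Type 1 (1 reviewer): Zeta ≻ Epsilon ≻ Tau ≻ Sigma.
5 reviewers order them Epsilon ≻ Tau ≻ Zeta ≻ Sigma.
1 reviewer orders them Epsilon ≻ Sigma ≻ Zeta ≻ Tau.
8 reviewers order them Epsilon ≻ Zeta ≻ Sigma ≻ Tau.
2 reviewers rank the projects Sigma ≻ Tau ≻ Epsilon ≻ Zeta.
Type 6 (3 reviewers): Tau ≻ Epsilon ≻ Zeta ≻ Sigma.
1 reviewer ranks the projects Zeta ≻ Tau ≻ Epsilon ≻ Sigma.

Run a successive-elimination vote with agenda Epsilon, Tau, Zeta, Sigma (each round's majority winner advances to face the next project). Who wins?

Epsilon

Round 1: Epsilon vs Tau — 15–6, Epsilon advances.
Round 2: Epsilon vs Zeta — 19–2, Epsilon advances.
Round 3: Epsilon vs Sigma — 19–2, Epsilon advances.
The agenda winner is Epsilon.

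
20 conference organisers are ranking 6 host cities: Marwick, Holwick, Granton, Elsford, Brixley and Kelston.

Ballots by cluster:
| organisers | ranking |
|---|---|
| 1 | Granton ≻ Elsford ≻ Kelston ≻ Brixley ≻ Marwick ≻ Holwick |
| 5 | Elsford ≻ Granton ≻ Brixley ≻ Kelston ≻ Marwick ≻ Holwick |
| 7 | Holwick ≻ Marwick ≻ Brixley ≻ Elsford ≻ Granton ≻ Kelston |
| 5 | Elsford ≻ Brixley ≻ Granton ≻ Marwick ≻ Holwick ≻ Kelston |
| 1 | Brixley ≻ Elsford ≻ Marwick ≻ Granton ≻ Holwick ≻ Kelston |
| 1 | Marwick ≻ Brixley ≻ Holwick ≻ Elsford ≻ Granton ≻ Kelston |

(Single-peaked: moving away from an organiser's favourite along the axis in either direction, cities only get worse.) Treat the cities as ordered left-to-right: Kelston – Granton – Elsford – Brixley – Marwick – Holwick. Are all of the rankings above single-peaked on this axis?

yes

Axis positions: Kelston=1, Granton=2, Elsford=3, Brixley=4, Marwick=5, Holwick=6.
Cluster 1 (peak Granton at position 2): ranking walks positions 2-3-1-4-5-6, expanding outward from the peak — single-peaked.
Cluster 2 (peak Elsford at position 3): ranking walks positions 3-2-4-1-5-6, expanding outward from the peak — single-peaked.
Cluster 3 (peak Holwick at position 6): ranking walks positions 6-5-4-3-2-1, expanding outward from the peak — single-peaked.
Cluster 4 (peak Elsford at position 3): ranking walks positions 3-4-2-5-6-1, expanding outward from the peak — single-peaked.
Cluster 5 (peak Brixley at position 4): ranking walks positions 4-3-5-2-6-1, expanding outward from the peak — single-peaked.
Cluster 6 (peak Marwick at position 5): ranking walks positions 5-4-6-3-2-1, expanding outward from the peak — single-peaked.
Every ranking is single-peaked on this axis.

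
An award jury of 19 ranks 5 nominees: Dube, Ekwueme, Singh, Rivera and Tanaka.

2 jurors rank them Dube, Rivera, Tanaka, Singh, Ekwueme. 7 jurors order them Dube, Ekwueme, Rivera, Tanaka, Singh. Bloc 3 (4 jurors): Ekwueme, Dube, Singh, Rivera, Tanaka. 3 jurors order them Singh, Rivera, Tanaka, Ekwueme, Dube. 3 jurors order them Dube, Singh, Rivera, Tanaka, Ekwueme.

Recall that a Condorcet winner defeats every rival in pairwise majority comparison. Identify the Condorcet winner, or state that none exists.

Pairwise majorities:
Dube vs Ekwueme: 12 to 7, Dube.
Dube vs Singh: 16 to 3, Dube.
Dube vs Rivera: Dube is ranked higher on 2+7+4+3 = 16 ballots, Rivera on 3. Dube wins 16–3.
Dube vs Tanaka: Dube preferred on 2+7+4+3 = 16 ballots; Dube wins 16–3.
Ekwueme vs Singh: Ekwueme is ranked higher on 7+4 = 11 ballots, Singh on 8. Ekwueme wins 11–8.
Ekwueme vs Rivera: 7+4 = 11 for Ekwueme, 8 for Rivera — Ekwueme by 11–8.
Ekwueme vs Tanaka: 7+4 = 11 for Ekwueme, 8 for Tanaka — Ekwueme by 11–8.
Singh vs Rivera: Singh preferred on 4+3+3 = 10 ballots; Singh wins 10–9.
Singh vs Tanaka: 4+3+3 = 10 for Singh, 9 for Tanaka — Singh by 10–9.
Rivera vs Tanaka: Rivera preferred on 2+7+4+3+3 = 19 ballots; Rivera wins 19–0.
Dube wins every pairwise contest, so Dube is the Condorcet winner.

Dube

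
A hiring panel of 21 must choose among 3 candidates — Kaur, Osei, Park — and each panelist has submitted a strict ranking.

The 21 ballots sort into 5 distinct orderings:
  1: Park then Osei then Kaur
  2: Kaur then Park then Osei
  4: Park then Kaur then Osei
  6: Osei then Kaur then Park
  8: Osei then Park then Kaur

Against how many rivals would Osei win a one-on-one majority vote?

Osei against each rival (21 committee members):
Osei vs Kaur: Osei preferred on 1+6+8 = 15 ballots; Osei wins 15–6.
Osei vs Park: Osei is ranked higher on 6+8 = 14 ballots, Park on 7. Osei wins 14–7.
Osei beats Kaur, Park — 2 pairwise wins.

2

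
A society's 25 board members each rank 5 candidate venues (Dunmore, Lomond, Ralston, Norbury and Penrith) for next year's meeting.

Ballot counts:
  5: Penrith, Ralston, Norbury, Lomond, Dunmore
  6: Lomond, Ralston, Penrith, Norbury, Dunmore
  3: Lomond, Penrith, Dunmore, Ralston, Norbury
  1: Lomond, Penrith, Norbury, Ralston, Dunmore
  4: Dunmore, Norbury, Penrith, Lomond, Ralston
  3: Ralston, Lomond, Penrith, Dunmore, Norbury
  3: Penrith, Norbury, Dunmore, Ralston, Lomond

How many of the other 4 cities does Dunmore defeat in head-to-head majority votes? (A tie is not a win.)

0

Dunmore against each rival (25 organisers):
Dunmore vs Lomond: Lomond, 18–7.
Dunmore–Ralston: Ralston 15–10.
Dunmore vs Norbury: Dunmore preferred on 3+4+3 = 10 ballots; Norbury wins 15–10.
Dunmore vs Penrith: Penrith, 21–4.
Dunmore beats no one; loses to Lomond, Ralston, Norbury, Penrith — 0 pairwise wins.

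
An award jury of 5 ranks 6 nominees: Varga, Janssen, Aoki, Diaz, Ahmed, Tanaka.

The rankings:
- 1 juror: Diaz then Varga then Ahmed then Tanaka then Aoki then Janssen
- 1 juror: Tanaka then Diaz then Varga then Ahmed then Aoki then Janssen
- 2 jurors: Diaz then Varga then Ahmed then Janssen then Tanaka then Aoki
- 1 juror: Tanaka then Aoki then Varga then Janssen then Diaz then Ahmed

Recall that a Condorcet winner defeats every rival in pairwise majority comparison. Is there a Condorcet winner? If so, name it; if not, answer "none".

Head-to-head results (5 jurors):
Varga vs Janssen: 5 to 0, Varga.
Varga vs Aoki: Varga, 4–1.
Varga vs Diaz: Diaz, 4–1.
Varga vs Ahmed: Varga preferred on 1+1+2+1 = 5 ballots; Varga wins 5–0.
Varga vs Tanaka: Varga is ranked higher on 1+2 = 3 ballots, Tanaka on 2. Varga wins 3–2.
Janssen–Aoki: Aoki 3–2.
Janssen vs Diaz: 1 to 4, Diaz.
Janssen vs Ahmed: 1 for Janssen, 4 for Ahmed — Ahmed by 4–1.
Janssen vs Tanaka: Tanaka wins 3–2.
Aoki vs Diaz: Diaz wins 4–1.
Aoki vs Ahmed: 1 for Aoki, 4 for Ahmed — Ahmed by 4–1.
Aoki vs Tanaka: Aoki is ranked higher on 0 ballots, Tanaka on 5. Tanaka wins 5–0.
Diaz vs Ahmed: Diaz wins 5–0.
Diaz vs Tanaka: Diaz, 3–2.
Ahmed–Tanaka: Ahmed 3–2.
Diaz defeats every rival head-to-head and is the Condorcet winner.

Diaz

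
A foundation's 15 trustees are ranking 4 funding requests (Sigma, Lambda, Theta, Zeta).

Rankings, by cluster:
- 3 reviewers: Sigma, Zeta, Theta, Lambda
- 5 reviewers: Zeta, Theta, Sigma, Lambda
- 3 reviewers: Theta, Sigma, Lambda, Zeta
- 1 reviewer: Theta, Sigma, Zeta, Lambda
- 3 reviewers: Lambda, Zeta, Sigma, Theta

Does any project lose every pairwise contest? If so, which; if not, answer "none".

Pairwise majorities:
Sigma vs Lambda: Sigma, 12–3.
Sigma vs Theta: Sigma is ranked higher on 3+3 = 6 ballots, Theta on 9. Theta wins 9–6.
Sigma vs Zeta: Sigma is ranked higher on 3+3+1 = 7 ballots, Zeta on 8. Zeta wins 8–7.
Lambda vs Theta: Theta, 12–3.
Lambda vs Zeta: 3+3 = 6 for Lambda, 9 for Zeta — Zeta by 9–6.
Theta vs Zeta: Zeta wins 11–4.
Lambda loses to every other project — it is the Condorcet loser.

Lambda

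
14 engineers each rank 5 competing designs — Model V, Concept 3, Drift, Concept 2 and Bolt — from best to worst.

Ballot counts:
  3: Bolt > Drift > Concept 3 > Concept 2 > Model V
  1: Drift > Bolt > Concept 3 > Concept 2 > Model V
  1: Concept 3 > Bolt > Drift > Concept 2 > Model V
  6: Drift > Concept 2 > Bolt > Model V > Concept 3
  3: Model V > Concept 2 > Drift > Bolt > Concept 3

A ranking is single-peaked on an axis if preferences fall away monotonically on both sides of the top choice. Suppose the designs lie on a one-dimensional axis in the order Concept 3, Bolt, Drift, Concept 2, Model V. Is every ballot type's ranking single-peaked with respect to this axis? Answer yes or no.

Axis positions: Concept 3=1, Bolt=2, Drift=3, Concept 2=4, Model V=5.
Ballot type 1 (peak Bolt at position 2): ranking walks positions 2-3-1-4-5, expanding outward from the peak — single-peaked.
Ballot type 2 (peak Drift at position 3): ranking walks positions 3-2-1-4-5, expanding outward from the peak — single-peaked.
Ballot type 3 (peak Concept 3 at position 1): ranking walks positions 1-2-3-4-5, expanding outward from the peak — single-peaked.
Ballot type 4 (peak Drift at position 3): ranking walks positions 3-4-2-5-1, expanding outward from the peak — single-peaked.
Ballot type 5 (peak Model V at position 5): ranking walks positions 5-4-3-2-1, expanding outward from the peak — single-peaked.
Every ranking is single-peaked on this axis.

yes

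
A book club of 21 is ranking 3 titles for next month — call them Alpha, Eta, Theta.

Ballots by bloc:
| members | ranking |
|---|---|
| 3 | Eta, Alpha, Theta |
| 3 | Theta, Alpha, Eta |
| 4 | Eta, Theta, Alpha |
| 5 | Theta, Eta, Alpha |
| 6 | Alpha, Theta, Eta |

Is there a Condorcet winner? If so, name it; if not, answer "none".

Pairwise majorities:
Alpha vs Eta: Eta, 12–9.
Alpha vs Theta: Theta, 12–9.
Eta vs Theta: Theta, 14–7.
Only Theta has no losses; Theta is the Condorcet winner.

Theta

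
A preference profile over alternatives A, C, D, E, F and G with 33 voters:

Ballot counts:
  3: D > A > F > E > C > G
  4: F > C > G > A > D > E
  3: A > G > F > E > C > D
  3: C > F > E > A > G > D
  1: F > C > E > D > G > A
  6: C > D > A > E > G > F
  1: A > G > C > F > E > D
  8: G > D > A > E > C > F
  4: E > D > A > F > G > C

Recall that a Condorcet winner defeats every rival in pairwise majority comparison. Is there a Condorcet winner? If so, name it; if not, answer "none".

Check each pair by majority over 33 ballots:
A–C: A 19–14.
A vs D: D, 22–11.
A–E: A 25–8.
A vs F: A wins 25–8.
A–G: A 20–13.
C–D: C 18–15.
C vs E: E wins 18–15.
C vs F: C wins 18–15.
C vs G: C wins 17–16.
D–E: D 21–12.
D vs F: D, 21–12.
D vs G: G wins 19–14.
E vs F: E, 18–15.
E–G: E 17–16.
F vs G: G, 18–15.
Every alternative loses at least once (A loses to D; C loses to A; D loses to C; E loses to A; F loses to A; G loses to A). The majority relation contains the cycle A > C > D > A, so there is no Condorcet winner.

none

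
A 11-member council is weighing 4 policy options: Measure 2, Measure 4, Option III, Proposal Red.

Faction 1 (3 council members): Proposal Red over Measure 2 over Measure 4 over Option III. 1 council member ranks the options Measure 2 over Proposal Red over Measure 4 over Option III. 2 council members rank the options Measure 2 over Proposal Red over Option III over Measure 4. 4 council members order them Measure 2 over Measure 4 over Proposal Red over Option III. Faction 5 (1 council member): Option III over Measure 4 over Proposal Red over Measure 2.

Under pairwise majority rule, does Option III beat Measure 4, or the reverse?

Measure 4

Ballots ranking Option III above Measure 4: 2 + 1 = 3.
Ballots ranking Measure 4 above Option III: 11 − 3 = 8.
Measure 4 wins the head-to-head 8–3.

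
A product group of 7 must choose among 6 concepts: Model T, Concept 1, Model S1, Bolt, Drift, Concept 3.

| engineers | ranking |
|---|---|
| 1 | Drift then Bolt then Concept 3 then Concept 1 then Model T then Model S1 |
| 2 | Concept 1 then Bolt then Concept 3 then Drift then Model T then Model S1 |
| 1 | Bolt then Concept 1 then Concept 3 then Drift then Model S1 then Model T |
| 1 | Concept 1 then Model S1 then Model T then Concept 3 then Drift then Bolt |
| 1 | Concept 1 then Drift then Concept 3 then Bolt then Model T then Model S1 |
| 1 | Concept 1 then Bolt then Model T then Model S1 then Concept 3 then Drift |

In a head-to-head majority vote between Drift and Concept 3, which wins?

Concept 3

Ballots ranking Drift above Concept 3: 1 + 1 = 2.
Ballots ranking Concept 3 above Drift: 7 − 2 = 5.
Concept 3 wins the head-to-head 5–2.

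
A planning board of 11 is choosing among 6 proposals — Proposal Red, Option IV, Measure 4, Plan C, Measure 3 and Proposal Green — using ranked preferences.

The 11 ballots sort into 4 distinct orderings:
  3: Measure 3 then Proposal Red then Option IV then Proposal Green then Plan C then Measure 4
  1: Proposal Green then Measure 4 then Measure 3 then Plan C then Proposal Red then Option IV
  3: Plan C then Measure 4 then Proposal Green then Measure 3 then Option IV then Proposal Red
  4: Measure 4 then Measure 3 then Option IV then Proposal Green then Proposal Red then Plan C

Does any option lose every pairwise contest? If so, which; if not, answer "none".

Head-to-head results (11 council members):
Proposal Red vs Option IV: 4 to 7, Option IV.
Proposal Red vs Measure 4: Measure 4, 8–3.
Proposal Red vs Plan C: Proposal Red wins 7–4.
Proposal Red vs Measure 3: Measure 3 wins 11–0.
Proposal Red vs Proposal Green: 3 for Proposal Red, 8 for Proposal Green — Proposal Green by 8–3.
Option IV vs Measure 4: Measure 4, 8–3.
Option IV vs Plan C: Option IV, 7–4.
Option IV vs Measure 3: 0 for Option IV, 11 for Measure 3 — Measure 3 by 11–0.
Option IV vs Proposal Green: Option IV, 7–4.
Measure 4 vs Plan C: 5 to 6, Plan C.
Measure 4 vs Measure 3: 8 to 3, Measure 4.
Measure 4 vs Proposal Green: Measure 4, 7–4.
Plan C vs Measure 3: 3 to 8, Measure 3.
Plan C vs Proposal Green: 3 to 8, Proposal Green.
Measure 3 vs Proposal Green: 7 to 4, Measure 3.
No option is winless: Proposal Red beats Plan C; Option IV beats Proposal Red; Measure 4 beats Proposal Red; Plan C beats Measure 4; Measure 3 beats Proposal Red; Proposal Green beats Proposal Red. There is no Condorcet loser.

none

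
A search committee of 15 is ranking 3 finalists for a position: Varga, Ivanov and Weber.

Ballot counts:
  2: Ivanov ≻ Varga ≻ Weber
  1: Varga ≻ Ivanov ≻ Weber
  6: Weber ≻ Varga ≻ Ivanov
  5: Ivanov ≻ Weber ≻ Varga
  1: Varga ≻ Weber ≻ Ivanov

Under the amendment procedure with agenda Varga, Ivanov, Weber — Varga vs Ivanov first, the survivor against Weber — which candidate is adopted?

Round 1: Varga vs Ivanov — 8–7, Varga advances.
Round 2: Varga vs Weber — 4–11, Weber advances.
The agenda winner is Weber.

Weber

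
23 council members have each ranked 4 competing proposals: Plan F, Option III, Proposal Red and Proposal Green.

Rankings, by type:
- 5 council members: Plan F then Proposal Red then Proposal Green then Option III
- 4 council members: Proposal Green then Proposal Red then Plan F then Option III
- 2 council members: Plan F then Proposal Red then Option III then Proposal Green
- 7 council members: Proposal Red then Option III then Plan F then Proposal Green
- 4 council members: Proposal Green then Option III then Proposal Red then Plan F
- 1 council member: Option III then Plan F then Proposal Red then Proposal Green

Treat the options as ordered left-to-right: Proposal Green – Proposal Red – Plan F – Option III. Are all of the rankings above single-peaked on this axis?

no

Axis positions: Proposal Green=1, Proposal Red=2, Plan F=3, Option III=4.
Type 1 (peak Plan F at position 3): ranking walks positions 3-2-1-4, expanding outward from the peak — single-peaked.
Type 2 (peak Proposal Green at position 1): ranking walks positions 1-2-3-4, expanding outward from the peak — single-peaked.
Type 3 (peak Plan F at position 3): ranking walks positions 3-2-4-1, expanding outward from the peak — single-peaked.
Type 4: ranking walks positions 2-4-3-1; Option III is ranked above Plan F even though Plan F lies between Option III and the peak Proposal Red on the axis — preferences dip and rise again. Not single-peaked.
Type 5: ranking walks positions 1-4-2-3; Option III is ranked above Proposal Red even though Proposal Red lies between Option III and the peak Proposal Green on the axis — preferences dip and rise again. Not single-peaked.
Type 6 (peak Option III at position 4): ranking walks positions 4-3-2-1, expanding outward from the peak — single-peaked.
Type 4 violates single-peakedness, so the profile is not single-peaked on this axis.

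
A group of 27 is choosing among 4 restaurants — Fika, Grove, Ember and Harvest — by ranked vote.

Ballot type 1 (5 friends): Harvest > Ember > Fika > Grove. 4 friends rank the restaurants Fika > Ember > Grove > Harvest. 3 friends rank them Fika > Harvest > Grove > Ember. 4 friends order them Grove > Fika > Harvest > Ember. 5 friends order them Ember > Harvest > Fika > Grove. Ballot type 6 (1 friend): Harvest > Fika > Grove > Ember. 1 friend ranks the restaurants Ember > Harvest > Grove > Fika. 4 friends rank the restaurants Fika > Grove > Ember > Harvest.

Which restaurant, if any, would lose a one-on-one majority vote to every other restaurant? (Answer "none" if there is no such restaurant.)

Grove

Head-to-head results (27 friends):
Fika vs Grove: Fika, 22–5.
Fika vs Ember: 16 to 11, Fika.
Fika vs Harvest: 15 to 12, Fika.
Grove–Ember: Ember 15–12.
Grove vs Harvest: Grove preferred on 4+4+4 = 12 ballots; Harvest wins 15–12.
Ember vs Harvest: Ember preferred on 4+5+1+4 = 14 ballots; Ember wins 14–13.
Only Grove has no wins; Grove is the Condorcet loser.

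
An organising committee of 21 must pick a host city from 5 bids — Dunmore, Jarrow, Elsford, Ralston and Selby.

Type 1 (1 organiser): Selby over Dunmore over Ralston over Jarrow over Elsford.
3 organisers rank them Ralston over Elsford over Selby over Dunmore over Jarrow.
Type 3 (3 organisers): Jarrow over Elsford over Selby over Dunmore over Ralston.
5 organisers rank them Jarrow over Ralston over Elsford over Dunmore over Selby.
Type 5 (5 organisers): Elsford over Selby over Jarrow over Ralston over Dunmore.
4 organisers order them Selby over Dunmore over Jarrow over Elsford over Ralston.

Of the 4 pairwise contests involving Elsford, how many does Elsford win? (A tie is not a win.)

Elsford against each rival (21 organisers):
Elsford vs Dunmore: Elsford is ranked higher on 3+3+5+5 = 16 ballots, Dunmore on 5. Elsford wins 16–5.
Elsford vs Jarrow: 8 to 13, Jarrow.
Elsford–Ralston: Elsford 12–9.
Elsford–Selby: Elsford 16–5.
Elsford beats Dunmore, Ralston, Selby; loses to Jarrow — 3 pairwise wins.

3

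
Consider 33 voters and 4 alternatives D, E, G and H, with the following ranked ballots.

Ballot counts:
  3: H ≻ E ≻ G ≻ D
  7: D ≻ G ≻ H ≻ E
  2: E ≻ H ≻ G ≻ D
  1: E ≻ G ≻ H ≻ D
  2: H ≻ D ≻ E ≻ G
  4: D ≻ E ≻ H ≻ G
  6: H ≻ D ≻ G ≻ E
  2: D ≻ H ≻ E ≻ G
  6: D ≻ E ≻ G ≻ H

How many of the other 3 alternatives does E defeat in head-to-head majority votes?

1

E against each rival (33 voters):
E–D: D 27–6.
E–G: E 20–13.
E vs H: H wins 20–13.
E beats G; loses to D, H — 1 pairwise win.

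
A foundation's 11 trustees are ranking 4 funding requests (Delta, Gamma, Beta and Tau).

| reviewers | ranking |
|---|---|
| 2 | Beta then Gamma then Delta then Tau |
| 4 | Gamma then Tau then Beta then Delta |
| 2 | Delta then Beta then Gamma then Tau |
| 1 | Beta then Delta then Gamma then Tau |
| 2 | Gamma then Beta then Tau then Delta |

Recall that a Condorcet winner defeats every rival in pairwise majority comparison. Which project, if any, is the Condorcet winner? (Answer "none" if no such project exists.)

Pairwise majorities:
Delta–Gamma: Gamma 8–3.
Delta vs Beta: Beta, 9–2.
Delta vs Tau: 2+2+1 = 5 for Delta, 6 for Tau — Tau by 6–5.
Gamma vs Beta: 6 to 5, Gamma.
Gamma vs Tau: 11 to 0, Gamma.
Beta vs Tau: Beta, 7–4.
Gamma wins every pairwise contest, so Gamma is the Condorcet winner.

Gamma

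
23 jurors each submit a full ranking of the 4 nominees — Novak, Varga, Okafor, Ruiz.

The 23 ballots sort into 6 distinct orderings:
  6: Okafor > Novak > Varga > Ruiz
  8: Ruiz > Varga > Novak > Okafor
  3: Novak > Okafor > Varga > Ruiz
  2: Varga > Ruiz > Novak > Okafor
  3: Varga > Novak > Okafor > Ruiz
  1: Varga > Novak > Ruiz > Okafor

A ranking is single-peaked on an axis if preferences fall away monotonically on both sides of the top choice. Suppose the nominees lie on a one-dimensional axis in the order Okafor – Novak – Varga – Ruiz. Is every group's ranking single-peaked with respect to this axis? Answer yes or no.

Axis positions: Okafor=1, Novak=2, Varga=3, Ruiz=4.
Group 1 (peak Okafor at position 1): ranking walks positions 1-2-3-4, expanding outward from the peak — single-peaked.
Group 2 (peak Ruiz at position 4): ranking walks positions 4-3-2-1, expanding outward from the peak — single-peaked.
Group 3 (peak Novak at position 2): ranking walks positions 2-1-3-4, expanding outward from the peak — single-peaked.
Group 4 (peak Varga at position 3): ranking walks positions 3-4-2-1, expanding outward from the peak — single-peaked.
Group 5 (peak Varga at position 3): ranking walks positions 3-2-1-4, expanding outward from the peak — single-peaked.
Group 6 (peak Varga at position 3): ranking walks positions 3-2-4-1, expanding outward from the peak — single-peaked.
Every ranking is single-peaked on this axis.

yes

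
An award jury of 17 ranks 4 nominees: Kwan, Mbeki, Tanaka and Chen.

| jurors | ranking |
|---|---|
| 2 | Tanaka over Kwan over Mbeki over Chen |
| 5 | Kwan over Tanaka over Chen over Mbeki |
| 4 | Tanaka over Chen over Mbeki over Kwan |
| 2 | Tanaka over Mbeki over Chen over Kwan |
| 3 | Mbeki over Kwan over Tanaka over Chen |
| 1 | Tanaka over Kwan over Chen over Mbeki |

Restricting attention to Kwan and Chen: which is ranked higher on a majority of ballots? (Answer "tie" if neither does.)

Ballots ranking Kwan above Chen: 2 + 5 + 3 + 1 = 11.
Ballots ranking Chen above Kwan: 17 − 11 = 6.
Kwan wins the head-to-head 11–6.

Kwan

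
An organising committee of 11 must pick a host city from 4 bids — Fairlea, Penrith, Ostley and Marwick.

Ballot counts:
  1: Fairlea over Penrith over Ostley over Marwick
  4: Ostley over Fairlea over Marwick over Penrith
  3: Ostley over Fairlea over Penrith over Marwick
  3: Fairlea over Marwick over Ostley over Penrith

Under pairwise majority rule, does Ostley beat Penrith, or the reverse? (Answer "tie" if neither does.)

Ostley

Ballots ranking Ostley above Penrith: 4 + 3 + 3 = 10.
Ballots ranking Penrith above Ostley: 11 − 10 = 1.
Ostley wins the head-to-head 10–1.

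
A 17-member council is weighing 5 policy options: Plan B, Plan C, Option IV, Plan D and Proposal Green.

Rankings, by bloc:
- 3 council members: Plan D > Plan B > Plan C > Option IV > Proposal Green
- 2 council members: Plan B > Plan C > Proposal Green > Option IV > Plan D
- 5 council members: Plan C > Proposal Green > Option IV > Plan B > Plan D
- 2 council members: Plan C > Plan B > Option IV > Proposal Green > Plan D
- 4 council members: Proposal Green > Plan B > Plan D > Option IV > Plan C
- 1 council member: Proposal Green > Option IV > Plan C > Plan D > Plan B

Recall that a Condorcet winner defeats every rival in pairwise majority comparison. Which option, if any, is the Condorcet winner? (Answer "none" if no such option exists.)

none

Head-to-head results (17 council members):
Plan B vs Plan C: Plan B preferred on 3+2+4 = 9 ballots; Plan B wins 9–8.
Plan B vs Option IV: Plan B preferred on 3+2+2+4 = 11 ballots; Plan B wins 11–6.
Plan B vs Plan D: 13 to 4, Plan B.
Plan B vs Proposal Green: Proposal Green wins 10–7.
Plan C vs Option IV: 12 to 5, Plan C.
Plan C vs Plan D: Plan C preferred on 2+5+2+1 = 10 ballots; Plan C wins 10–7.
Plan C vs Proposal Green: 3+2+5+2 = 12 for Plan C, 5 for Proposal Green — Plan C by 12–5.
Option IV vs Plan D: Option IV wins 10–7.
Option IV vs Proposal Green: Option IV preferred on 3+2 = 5 ballots; Proposal Green wins 12–5.
Plan D–Proposal Green: Proposal Green 14–3.
Each option drops at least one matchup (Plan B loses to Proposal Green; Plan C loses to Plan B; Option IV loses to Plan B; Plan D loses to Plan B; Proposal Green loses to Plan C); the cycle Plan B beats Plan C beats Proposal Green beats Plan B rules out a Condorcet winner.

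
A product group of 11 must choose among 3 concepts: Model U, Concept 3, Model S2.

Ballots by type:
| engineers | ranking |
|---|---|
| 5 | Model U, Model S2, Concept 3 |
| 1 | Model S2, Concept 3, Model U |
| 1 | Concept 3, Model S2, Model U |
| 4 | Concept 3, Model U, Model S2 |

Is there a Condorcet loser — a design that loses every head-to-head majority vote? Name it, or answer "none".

Pairwise majorities:
Model U vs Concept 3: Concept 3 wins 6–5.
Model U–Model S2: Model U 9–2.
Concept 3 vs Model S2: Concept 3 preferred on 1+4 = 5 ballots; Model S2 wins 6–5.
No design is winless: Model U beats Model S2; Concept 3 beats Model U; Model S2 beats Concept 3. There is no Condorcet loser.

none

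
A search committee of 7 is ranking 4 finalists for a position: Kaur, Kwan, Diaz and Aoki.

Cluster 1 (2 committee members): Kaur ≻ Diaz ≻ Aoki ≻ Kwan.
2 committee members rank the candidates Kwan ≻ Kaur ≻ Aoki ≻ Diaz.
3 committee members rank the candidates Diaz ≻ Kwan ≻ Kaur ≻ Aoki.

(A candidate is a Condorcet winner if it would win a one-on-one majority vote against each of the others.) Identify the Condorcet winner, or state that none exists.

Pairwise majorities:
Kaur vs Kwan: Kwan wins 5–2.
Kaur–Diaz: Kaur 4–3.
Kaur–Aoki: Kaur 7–0.
Kwan–Diaz: Diaz 5–2.
Kwan vs Aoki: Kwan, 5–2.
Diaz–Aoki: Diaz 5–2.
No candidate is unbeaten: Kaur loses to Kwan; Kwan loses to Diaz; Diaz loses to Kaur; Aoki loses to Kaur. In particular Kaur → Diaz → Kwan → Kaur is a majority cycle — no Condorcet winner exists.

none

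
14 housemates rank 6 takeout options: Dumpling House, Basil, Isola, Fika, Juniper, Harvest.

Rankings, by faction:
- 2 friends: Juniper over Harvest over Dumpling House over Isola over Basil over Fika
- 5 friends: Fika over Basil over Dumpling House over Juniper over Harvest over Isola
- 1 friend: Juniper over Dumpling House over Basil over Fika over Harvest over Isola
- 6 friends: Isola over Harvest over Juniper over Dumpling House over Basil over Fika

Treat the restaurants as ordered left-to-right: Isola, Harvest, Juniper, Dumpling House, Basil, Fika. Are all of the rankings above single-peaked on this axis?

Axis positions: Isola=1, Harvest=2, Juniper=3, Dumpling House=4, Basil=5, Fika=6.
Faction 1 (peak Juniper at position 3): ranking walks positions 3-2-4-1-5-6, expanding outward from the peak — single-peaked.
Faction 2 (peak Fika at position 6): ranking walks positions 6-5-4-3-2-1, expanding outward from the peak — single-peaked.
Faction 3 (peak Juniper at position 3): ranking walks positions 3-4-5-6-2-1, expanding outward from the peak — single-peaked.
Faction 4 (peak Isola at position 1): ranking walks positions 1-2-3-4-5-6, expanding outward from the peak — single-peaked.
Every ranking is single-peaked on this axis.

yes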